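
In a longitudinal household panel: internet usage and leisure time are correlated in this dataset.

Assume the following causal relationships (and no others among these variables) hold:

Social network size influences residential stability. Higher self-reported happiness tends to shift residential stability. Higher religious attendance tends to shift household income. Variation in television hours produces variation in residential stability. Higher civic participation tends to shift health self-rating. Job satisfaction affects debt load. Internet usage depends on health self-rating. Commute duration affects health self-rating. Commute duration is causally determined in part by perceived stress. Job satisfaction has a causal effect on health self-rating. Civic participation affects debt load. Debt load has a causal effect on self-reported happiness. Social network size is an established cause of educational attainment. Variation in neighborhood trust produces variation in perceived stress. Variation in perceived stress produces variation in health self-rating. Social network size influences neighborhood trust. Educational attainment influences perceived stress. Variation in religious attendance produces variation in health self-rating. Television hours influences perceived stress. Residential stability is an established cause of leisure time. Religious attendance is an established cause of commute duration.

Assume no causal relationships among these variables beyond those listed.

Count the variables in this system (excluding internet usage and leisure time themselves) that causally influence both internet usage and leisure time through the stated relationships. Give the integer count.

The common causes are: civic participation (to internet usage via civic participation → health self-rating → internet usage; to leisure time via civic participation → debt load → self-reported happiness → residential stability → leisure time); job satisfaction (to internet usage via job satisfaction → health self-rating → internet usage; to leisure time via job satisfaction → debt load → self-reported happiness → residential stability → leisure time); social network size (to internet usage via social network size → educational attainment → perceived stress → health self-rating → internet usage; to leisure time via social network size → residential stability → leisure time); television hours (to internet usage via television hours → perceived stress → health self-rating → internet usage; to leisure time via television hours → residential stability → leisure time).
Every other variable lacks a causal path to at least one of internet usage and leisure time.

4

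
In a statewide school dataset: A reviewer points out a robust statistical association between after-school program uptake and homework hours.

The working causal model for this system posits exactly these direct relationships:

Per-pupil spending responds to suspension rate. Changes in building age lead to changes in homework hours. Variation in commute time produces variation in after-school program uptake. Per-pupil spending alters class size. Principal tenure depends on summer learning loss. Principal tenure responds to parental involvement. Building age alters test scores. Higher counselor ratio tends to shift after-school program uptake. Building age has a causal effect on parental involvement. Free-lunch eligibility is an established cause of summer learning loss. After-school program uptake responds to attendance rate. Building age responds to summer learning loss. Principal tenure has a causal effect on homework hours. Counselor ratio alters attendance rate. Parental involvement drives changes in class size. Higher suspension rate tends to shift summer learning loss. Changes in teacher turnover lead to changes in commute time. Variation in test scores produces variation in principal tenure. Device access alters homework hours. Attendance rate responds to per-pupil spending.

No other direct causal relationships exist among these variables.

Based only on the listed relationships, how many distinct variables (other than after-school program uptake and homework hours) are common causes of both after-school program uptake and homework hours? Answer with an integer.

1

The common causes are: suspension rate (to after-school program uptake via suspension rate → per-pupil spending → attendance rate → after-school program uptake; to homework hours via suspension rate → summer learning loss → building age → homework hours).
Every other variable lacks a causal path to at least one of after-school program uptake and homework hours.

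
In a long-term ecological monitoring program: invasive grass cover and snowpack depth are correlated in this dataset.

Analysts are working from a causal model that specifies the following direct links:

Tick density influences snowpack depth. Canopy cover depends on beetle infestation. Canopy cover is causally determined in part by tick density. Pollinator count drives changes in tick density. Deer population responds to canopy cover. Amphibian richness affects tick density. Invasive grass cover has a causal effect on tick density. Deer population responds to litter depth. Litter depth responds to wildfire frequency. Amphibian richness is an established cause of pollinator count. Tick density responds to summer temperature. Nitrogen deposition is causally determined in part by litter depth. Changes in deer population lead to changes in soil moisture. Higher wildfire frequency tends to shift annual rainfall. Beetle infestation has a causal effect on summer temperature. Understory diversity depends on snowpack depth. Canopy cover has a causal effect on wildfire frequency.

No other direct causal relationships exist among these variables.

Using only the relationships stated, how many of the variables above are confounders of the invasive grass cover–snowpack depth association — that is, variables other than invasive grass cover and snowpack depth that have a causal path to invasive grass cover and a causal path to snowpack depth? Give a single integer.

0

No listed variable has a causal path to both invasive grass cover and snowpack depth, so there are no common causes.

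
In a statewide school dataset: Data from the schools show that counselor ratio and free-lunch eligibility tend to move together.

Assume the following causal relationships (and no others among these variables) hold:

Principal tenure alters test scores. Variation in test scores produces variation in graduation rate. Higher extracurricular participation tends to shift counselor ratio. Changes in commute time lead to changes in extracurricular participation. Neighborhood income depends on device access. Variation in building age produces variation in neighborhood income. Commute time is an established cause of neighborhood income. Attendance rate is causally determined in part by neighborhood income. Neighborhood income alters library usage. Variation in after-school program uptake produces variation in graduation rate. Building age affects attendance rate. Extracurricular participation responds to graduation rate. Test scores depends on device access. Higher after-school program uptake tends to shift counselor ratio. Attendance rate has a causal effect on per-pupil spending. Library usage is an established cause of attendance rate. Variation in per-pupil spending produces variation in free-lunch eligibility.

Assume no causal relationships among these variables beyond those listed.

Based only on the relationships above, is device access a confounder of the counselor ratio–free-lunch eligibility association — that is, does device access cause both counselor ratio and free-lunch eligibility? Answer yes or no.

Device access has a causal path to counselor ratio (device access → test scores → graduation rate → extracurricular participation → counselor ratio) and to free-lunch eligibility (device access → neighborhood income → attendance rate → per-pupil spending → free-lunch eligibility), so it is a common cause of both — a confounder.

yes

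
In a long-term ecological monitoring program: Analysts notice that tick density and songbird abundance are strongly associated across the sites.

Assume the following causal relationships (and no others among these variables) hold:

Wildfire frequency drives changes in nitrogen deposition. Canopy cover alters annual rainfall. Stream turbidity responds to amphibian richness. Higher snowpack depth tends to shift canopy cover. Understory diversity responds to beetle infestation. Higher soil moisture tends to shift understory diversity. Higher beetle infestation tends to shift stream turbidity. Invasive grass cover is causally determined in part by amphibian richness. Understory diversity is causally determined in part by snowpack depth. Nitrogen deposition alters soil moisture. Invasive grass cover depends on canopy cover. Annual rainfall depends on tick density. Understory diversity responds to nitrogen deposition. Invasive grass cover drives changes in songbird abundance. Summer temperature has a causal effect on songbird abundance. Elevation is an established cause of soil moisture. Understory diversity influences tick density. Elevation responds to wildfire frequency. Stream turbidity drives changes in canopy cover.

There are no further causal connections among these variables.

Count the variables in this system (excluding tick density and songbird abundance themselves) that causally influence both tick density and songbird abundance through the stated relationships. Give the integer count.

The common causes are: beetle infestation (to tick density via beetle infestation → understory diversity → tick density; to songbird abundance via beetle infestation → stream turbidity → canopy cover → invasive grass cover → songbird abundance); snowpack depth (to tick density via snowpack depth → understory diversity → tick density; to songbird abundance via snowpack depth → canopy cover → invasive grass cover → songbird abundance).
Every other variable lacks a causal path to at least one of tick density and songbird abundance.

2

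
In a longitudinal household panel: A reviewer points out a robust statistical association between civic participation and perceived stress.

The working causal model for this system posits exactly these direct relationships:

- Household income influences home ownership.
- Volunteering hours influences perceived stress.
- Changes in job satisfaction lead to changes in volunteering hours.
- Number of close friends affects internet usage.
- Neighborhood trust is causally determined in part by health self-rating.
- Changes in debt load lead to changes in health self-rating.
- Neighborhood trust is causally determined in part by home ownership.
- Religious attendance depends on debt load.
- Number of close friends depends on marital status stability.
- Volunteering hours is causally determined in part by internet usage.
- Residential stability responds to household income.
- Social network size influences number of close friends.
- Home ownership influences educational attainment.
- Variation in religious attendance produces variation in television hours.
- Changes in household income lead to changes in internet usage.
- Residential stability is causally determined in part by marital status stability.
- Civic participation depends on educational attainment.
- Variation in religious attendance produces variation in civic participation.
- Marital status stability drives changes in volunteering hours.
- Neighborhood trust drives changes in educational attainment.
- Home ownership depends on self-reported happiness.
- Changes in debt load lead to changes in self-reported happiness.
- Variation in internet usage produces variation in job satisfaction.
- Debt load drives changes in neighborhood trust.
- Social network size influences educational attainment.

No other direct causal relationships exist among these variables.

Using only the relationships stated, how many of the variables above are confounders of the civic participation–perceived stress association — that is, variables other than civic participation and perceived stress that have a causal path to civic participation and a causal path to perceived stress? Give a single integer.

2

The common causes are: household income (to civic participation via household income → home ownership → educational attainment → civic participation; to perceived stress via household income → internet usage → volunteering hours → perceived stress); social network size (to civic participation via social network size → educational attainment → civic participation; to perceived stress via social network size → number of close friends → internet usage → volunteering hours → perceived stress).
Every other variable lacks a causal path to at least one of civic participation and perceived stress.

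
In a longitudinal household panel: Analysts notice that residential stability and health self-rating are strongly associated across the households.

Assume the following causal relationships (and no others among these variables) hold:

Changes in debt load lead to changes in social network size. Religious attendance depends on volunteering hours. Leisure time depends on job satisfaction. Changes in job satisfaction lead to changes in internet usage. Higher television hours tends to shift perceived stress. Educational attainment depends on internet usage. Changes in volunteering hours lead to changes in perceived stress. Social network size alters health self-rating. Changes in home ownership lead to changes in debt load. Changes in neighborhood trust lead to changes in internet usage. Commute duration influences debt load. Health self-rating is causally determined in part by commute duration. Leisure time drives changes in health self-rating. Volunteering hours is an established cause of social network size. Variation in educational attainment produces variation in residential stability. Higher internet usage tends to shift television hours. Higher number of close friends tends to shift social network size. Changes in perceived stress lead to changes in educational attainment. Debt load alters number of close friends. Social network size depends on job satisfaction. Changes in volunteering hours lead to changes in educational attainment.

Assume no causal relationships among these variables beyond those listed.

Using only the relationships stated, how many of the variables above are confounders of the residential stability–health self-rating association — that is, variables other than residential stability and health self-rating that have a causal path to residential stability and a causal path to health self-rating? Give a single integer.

The common causes are: job satisfaction (to residential stability via job satisfaction → internet usage → educational attainment → residential stability; to health self-rating via job satisfaction → leisure time → health self-rating); volunteering hours (to residential stability via volunteering hours → educational attainment → residential stability; to health self-rating via volunteering hours → social network size → health self-rating).
Every other variable lacks a causal path to at least one of residential stability and health self-rating.

2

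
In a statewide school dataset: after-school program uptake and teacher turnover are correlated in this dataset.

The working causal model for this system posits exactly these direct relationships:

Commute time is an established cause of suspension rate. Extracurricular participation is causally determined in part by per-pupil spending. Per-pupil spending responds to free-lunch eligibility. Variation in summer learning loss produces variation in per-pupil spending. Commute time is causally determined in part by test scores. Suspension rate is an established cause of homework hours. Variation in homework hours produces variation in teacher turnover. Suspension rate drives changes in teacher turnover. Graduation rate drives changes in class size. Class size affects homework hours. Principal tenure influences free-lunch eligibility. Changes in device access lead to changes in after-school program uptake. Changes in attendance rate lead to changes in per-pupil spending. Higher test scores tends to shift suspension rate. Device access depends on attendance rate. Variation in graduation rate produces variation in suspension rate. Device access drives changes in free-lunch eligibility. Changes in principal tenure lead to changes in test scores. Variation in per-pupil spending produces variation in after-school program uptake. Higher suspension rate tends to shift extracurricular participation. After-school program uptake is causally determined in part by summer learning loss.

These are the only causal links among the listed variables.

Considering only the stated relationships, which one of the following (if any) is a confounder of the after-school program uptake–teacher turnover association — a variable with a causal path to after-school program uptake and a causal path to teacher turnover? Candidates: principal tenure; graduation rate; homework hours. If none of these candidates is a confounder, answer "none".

principal tenure

Principal tenure causes after-school program uptake (principal tenure → free-lunch eligibility → per-pupil spending → after-school program uptake) and also causes teacher turnover (principal tenure → test scores → suspension rate → teacher turnover); it is a common cause of both.
Each of the other candidates lacks a causal path to at least one of after-school program uptake and teacher turnover, so they do not confound the relationship.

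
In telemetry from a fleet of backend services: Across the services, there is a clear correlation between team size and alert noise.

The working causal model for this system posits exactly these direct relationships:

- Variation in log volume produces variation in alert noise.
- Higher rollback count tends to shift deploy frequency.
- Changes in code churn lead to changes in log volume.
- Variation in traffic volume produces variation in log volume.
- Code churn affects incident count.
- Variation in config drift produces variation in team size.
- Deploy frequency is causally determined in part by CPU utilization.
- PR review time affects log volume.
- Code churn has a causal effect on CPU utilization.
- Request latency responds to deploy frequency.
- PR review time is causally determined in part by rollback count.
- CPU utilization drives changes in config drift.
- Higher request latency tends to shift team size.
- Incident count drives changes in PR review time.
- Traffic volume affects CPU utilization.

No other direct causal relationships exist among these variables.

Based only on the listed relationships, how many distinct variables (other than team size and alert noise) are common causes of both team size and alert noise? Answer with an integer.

3

The common causes are: code churn (to team size via code churn → CPU utilization → config drift → team size; to alert noise via code churn → log volume → alert noise); rollback count (to team size via rollback count → deploy frequency → request latency → team size; to alert noise via rollback count → PR review time → log volume → alert noise); traffic volume (to team size via traffic volume → CPU utilization → config drift → team size; to alert noise via traffic volume → log volume → alert noise).
Every other variable lacks a causal path to at least one of team size and alert noise.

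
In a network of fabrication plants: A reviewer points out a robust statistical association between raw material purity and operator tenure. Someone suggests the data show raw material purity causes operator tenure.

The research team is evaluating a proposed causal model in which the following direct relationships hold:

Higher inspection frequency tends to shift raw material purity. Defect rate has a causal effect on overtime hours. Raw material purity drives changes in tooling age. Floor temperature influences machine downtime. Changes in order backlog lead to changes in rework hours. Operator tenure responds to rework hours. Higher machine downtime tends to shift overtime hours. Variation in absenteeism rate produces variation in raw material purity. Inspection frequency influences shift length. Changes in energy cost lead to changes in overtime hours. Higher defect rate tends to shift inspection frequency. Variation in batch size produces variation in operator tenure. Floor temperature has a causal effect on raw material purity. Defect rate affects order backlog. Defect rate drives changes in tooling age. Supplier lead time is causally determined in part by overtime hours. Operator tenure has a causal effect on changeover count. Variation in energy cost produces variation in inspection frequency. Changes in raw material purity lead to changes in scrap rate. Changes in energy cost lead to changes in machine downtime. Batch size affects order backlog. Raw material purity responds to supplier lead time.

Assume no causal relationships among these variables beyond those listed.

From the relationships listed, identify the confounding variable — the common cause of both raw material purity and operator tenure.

Defect rate has a causal path to raw material purity (defect rate → inspection frequency → raw material purity) and a separate causal path to operator tenure (defect rate → order backlog → rework hours → operator tenure), so it is a common cause of both.
No stated relationship gives raw material purity a causal route to operator tenure, so the correlation is explained by the shared upstream cause rather than a direct effect.

defect rate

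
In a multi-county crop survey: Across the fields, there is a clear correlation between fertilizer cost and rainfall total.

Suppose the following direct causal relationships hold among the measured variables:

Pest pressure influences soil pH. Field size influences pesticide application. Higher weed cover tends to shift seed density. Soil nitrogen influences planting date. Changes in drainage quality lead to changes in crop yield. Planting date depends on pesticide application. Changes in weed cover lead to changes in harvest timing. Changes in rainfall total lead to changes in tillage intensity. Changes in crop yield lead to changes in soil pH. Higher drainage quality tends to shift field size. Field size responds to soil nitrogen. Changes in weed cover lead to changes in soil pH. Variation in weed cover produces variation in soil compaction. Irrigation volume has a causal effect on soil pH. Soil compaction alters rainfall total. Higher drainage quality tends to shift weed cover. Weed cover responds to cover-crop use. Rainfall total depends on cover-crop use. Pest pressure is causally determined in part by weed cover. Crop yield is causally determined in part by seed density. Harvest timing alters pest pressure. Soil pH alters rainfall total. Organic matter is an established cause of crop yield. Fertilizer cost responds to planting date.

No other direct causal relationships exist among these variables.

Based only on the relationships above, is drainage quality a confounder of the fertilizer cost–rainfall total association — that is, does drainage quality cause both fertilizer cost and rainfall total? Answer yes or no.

yes

Drainage quality has a causal path to fertilizer cost (drainage quality → field size → pesticide application → planting date → fertilizer cost) and to rainfall total (drainage quality → crop yield → soil pH → rainfall total), so it is a common cause of both — a confounder.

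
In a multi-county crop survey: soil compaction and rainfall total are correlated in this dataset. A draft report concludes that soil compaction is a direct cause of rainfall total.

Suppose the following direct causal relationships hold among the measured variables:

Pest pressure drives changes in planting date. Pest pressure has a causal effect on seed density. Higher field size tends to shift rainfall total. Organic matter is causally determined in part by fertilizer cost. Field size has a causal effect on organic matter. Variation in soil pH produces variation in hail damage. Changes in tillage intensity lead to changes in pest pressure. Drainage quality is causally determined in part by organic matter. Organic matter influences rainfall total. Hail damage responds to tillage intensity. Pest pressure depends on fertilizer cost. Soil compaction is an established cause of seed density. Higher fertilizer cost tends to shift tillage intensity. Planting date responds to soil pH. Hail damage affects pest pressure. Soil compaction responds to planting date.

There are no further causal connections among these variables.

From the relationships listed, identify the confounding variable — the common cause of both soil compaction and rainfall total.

Fertilizer cost has a causal path to soil compaction (fertilizer cost → pest pressure → planting date → soil compaction) and a separate causal path to rainfall total (fertilizer cost → organic matter → rainfall total), so it is a common cause of both.
No stated relationship gives soil compaction a causal route to rainfall total, so the correlation is explained by the shared upstream cause rather than a direct effect.

fertilizer cost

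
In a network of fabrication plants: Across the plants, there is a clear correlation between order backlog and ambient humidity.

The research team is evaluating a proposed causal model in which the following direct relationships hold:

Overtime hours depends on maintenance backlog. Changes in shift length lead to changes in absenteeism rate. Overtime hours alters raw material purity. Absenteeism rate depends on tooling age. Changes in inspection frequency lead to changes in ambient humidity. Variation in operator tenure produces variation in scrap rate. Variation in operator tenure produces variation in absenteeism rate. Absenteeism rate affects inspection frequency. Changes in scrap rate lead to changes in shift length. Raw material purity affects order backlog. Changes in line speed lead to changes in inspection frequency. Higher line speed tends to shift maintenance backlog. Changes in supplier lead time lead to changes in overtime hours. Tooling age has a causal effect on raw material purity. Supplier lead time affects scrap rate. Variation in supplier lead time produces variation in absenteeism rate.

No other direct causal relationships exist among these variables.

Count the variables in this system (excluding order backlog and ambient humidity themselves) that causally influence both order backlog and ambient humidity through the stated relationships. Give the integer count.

3

The common causes are: line speed (to order backlog via line speed → maintenance backlog → overtime hours → raw material purity → order backlog; to ambient humidity via line speed → inspection frequency → ambient humidity); supplier lead time (to order backlog via supplier lead time → overtime hours → raw material purity → order backlog; to ambient humidity via supplier lead time → absenteeism rate → inspection frequency → ambient humidity); tooling age (to order backlog via tooling age → raw material purity → order backlog; to ambient humidity via tooling age → absenteeism rate → inspection frequency → ambient humidity).
Every other variable lacks a causal path to at least one of order backlog and ambient humidity.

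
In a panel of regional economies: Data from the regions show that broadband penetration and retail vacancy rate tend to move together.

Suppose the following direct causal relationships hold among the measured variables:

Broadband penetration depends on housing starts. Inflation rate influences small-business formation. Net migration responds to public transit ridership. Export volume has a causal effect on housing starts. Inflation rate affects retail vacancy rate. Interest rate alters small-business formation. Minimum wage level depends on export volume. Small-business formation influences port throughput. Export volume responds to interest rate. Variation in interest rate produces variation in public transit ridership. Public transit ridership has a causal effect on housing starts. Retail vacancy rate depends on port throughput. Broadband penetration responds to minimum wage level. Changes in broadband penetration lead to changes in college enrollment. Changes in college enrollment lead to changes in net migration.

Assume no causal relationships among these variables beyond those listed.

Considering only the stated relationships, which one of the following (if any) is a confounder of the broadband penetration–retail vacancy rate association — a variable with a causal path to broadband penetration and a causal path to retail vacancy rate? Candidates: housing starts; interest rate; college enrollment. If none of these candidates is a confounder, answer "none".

Interest rate causes broadband penetration (interest rate → export volume → minimum wage level → broadband penetration) and also causes retail vacancy rate (interest rate → small-business formation → port throughput → retail vacancy rate); it is a common cause of both.
Each of the other candidates lacks a causal path to at least one of broadband penetration and retail vacancy rate, so they do not confound the relationship.

interest rate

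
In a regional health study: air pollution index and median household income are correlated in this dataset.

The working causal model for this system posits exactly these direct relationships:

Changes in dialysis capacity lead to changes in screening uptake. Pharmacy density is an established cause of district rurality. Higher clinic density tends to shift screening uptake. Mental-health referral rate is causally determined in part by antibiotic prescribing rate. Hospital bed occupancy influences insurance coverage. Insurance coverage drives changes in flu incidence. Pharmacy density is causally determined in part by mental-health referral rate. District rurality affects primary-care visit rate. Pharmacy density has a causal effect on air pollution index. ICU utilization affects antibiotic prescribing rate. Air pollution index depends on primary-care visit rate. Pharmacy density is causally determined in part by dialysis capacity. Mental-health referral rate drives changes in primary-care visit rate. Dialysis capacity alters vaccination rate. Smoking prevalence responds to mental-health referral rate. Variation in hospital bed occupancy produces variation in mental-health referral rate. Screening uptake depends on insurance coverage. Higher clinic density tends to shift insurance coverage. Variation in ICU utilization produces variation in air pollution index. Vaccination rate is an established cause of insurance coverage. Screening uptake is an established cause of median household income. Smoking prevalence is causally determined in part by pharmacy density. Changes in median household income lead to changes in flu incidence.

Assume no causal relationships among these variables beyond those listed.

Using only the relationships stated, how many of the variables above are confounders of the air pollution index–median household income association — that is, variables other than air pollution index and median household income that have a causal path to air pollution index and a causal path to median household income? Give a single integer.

The common causes are: dialysis capacity (to air pollution index via dialysis capacity → pharmacy density → air pollution index; to median household income via dialysis capacity → screening uptake → median household income); hospital bed occupancy (to air pollution index via hospital bed occupancy → mental-health referral rate → primary-care visit rate → air pollution index; to median household income via hospital bed occupancy → insurance coverage → screening uptake → median household income).
Every other variable lacks a causal path to at least one of air pollution index and median household income.

2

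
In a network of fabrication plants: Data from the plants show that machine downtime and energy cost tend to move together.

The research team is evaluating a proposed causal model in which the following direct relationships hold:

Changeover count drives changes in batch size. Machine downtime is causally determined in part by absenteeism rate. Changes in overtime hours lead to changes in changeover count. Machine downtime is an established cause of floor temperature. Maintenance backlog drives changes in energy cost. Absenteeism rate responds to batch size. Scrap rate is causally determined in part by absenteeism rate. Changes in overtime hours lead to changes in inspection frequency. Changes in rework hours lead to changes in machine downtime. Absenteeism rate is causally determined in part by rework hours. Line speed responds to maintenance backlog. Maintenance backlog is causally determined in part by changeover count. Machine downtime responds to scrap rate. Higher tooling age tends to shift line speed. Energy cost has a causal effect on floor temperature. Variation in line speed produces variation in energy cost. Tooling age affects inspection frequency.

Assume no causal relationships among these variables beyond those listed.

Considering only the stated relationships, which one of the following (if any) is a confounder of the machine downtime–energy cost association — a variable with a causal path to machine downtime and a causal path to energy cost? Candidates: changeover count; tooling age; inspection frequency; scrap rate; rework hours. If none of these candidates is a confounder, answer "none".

changeover count

Changeover count causes machine downtime (changeover count → batch size → absenteeism rate → machine downtime) and also causes energy cost (changeover count → maintenance backlog → energy cost); it is a common cause of both.
Each of the other candidates lacks a causal path to at least one of machine downtime and energy cost, so they do not confound the relationship.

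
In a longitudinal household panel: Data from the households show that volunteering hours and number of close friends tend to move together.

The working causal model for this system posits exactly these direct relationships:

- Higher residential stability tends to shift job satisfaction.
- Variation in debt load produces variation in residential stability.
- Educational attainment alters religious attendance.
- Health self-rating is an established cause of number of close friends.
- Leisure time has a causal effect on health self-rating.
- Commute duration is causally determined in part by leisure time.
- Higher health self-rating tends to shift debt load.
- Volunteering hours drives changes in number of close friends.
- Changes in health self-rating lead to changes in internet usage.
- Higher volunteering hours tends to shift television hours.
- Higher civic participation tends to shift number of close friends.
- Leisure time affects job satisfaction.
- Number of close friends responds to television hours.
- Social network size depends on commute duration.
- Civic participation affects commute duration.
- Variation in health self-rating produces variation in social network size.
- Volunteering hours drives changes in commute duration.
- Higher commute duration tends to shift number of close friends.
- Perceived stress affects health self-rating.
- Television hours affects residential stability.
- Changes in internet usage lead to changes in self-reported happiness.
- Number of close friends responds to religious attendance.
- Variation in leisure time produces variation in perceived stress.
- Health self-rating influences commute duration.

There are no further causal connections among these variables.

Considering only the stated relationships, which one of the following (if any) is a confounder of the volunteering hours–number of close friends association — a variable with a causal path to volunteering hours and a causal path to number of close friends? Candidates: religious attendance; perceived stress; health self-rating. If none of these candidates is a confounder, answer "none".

none

None of the listed candidates has causal paths to both volunteering hours and number of close friends in the stated relationships, so none is a common cause.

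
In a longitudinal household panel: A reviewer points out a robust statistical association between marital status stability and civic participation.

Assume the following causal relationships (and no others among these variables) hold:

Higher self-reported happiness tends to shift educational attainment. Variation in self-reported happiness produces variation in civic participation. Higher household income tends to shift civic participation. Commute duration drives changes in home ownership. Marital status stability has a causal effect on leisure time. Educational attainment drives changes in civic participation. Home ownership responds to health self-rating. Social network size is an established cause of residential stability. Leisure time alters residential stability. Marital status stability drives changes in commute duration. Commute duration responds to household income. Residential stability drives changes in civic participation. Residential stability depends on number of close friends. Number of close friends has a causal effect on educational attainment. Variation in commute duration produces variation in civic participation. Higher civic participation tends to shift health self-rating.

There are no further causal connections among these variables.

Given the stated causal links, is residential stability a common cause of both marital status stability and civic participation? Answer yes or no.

no

Residential stability has no stated causal path to marital status stability. A confounder must cause both variables, so residential stability does not qualify.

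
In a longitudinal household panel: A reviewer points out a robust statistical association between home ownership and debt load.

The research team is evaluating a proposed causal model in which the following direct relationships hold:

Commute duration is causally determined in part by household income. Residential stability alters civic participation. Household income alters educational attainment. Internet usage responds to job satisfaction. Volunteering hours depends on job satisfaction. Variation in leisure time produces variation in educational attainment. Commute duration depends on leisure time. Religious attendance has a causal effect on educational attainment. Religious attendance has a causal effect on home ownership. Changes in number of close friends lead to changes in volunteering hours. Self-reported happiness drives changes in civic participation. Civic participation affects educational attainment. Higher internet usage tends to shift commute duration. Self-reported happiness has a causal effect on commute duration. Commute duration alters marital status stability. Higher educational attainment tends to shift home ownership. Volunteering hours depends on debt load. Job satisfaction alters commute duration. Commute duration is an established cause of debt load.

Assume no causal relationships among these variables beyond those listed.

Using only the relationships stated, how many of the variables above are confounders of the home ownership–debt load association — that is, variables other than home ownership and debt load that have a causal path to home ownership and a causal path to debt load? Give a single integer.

The common causes are: household income (to home ownership via household income → educational attainment → home ownership; to debt load via household income → commute duration → debt load); leisure time (to home ownership via leisure time → educational attainment → home ownership; to debt load via leisure time → commute duration → debt load); self-reported happiness (to home ownership via self-reported happiness → civic participation → educational attainment → home ownership; to debt load via self-reported happiness → commute duration → debt load).
Every other variable lacks a causal path to at least one of home ownership and debt load.

3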